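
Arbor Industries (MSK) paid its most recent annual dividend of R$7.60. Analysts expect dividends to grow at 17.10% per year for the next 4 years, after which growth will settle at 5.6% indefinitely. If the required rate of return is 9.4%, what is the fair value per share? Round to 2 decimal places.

R$313.38

Two-stage DDM. Project D₁…D_4 at 0.171, terminal growth 0.056, discount at r = 0.094.
D_1 = 8.8996
D_2 = 10.4214
D_3 = 12.2035
D_4 = 14.2903
Terminal value at t=4: TV = D_5/(r−g) = 15.0906/(0.094−0.056) = 397.1198
P₀ = 8.8996/(1+0.094)^1 + 10.4214/(1+0.094)^2 + 12.2035/(1+0.094)^3 + 14.2903/(1+0.094)^4 + 397.1198/(1+0.094)^4 = 313.3768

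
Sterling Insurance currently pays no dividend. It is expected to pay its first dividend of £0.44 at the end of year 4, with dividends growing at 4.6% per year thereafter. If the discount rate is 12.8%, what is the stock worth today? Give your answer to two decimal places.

Deferred-dividend DDM. At t=3 the remaining stream is a growing perpetuity with first payment D_4 = 0.44.
V_3 = D_4/(r−g) = 0.44/(0.128−0.046) = 5.3659
P₀ = V_3/(1+r)^3 = 5.3659/(1+0.128)^3 = 3.7386

£3.74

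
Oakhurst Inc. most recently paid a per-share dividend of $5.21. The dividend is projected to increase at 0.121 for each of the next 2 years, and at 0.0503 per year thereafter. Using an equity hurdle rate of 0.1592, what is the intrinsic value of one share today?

$56.90

Two-stage DDM. Project D₁…D_2 at 0.121, terminal growth 0.0503, discount at r = 0.1592.
D_1 = 5.8404
D_2 = 6.5471
Terminal value at t=2: TV = D_3/(r−g) = 6.8764/(0.1592−0.0503) = 63.1443
P₀ = 5.8404/(1+0.1592)^1 + 6.5471/(1+0.1592)^2 + 63.1443/(1+0.1592)^2 = 56.9019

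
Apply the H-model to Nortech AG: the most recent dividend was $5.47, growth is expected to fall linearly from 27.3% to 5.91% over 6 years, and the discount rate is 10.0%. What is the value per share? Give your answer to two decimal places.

H-model: P₀ = D₀[(1+g_L) + H(g_S−g_L)]/(r−g_L), with H = 6/2 = 3.
P₀ = 5.47 × [(1+0.0591) + 3×(0.273−0.0591)] / (0.1−0.0591)
   = 5.47 × 1.7008 / 0.0409 = 227.4664

$227.47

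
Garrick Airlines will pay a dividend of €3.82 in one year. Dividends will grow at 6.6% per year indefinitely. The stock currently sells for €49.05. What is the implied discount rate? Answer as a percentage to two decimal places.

Rearranging the constant-growth DDM: r = D₁/P₀ + g.
r = 3.8200 / 49.05 + 0.066 = 0.07788 + 0.066 = 0.14388

14.39%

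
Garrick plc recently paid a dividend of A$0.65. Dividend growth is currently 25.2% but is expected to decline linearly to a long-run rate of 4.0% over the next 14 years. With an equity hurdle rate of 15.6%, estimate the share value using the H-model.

H-model: P₀ = D₀[(1+g_L) + H(g_S−g_L)]/(r−g_L), with H = 14/2 = 7.
P₀ = 0.65 × [(1+0.04) + 7×(0.252−0.04)] / (0.156−0.04)
   = 0.65 × 2.5240 / 0.116 = 14.1431

A$14.14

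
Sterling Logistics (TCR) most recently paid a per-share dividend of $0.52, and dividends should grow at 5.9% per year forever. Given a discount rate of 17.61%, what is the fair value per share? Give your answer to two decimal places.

Gordon growth model: P₀ = D₁/(r − g). D₁ = 0.52 × (1 + 0.059) = 0.5507.
P₀ = 0.5507 / (0.1761 − 0.059) = 0.5507 / 0.1171 = 4.7026

$4.70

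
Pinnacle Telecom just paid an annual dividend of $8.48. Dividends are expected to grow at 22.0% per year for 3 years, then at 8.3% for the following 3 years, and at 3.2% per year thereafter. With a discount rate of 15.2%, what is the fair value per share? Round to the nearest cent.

$127.27

Three-stage DDM. Project D₁…D_6; terminal Gordon value at t=6 with g = 0.032; discount at r = 0.152.
D_1 = 10.3456
D_2 = 12.6216
D_3 = 15.3984
D_4 = 16.6765
D_5 = 18.0606
D_6 = 19.5596
TV_6 = 20.1855/(0.152−0.032) = 168.2128
P₀ = Σ Dₜ/(1+r)ᵗ + TV_6/(1+r)^6 = 127.2709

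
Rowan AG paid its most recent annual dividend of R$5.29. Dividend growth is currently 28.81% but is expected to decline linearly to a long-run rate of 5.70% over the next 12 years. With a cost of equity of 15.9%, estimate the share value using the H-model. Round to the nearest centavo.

R$126.73

H-model: P₀ = D₀[(1+g_L) + H(g_S−g_L)]/(r−g_L), with H = 12/2 = 6.
P₀ = 5.29 × [(1+0.057) + 6×(0.2881−0.057)] / (0.159−0.057)
   = 5.29 × 2.4436 / 0.102 = 126.7318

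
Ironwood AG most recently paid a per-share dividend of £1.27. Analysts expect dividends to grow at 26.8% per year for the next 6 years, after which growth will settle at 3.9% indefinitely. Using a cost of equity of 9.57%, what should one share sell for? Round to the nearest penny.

£69.00

Two-stage DDM. Project D₁…D_6 at 0.268, terminal growth 0.039, discount at r = 0.0957.
D_1 = 1.6104
D_2 = 2.0419
D_3 = 2.5892
D_4 = 3.2831
D_5 = 4.1629
D_6 = 5.2786
Terminal value at t=6: TV = D_7/(r−g) = 5.4845/(0.0957−0.039) = 96.7279
P₀ = 1.6104/(1+0.0957)^1 + 2.0419/(1+0.0957)^2 + 2.5892/(1+0.0957)^3 + 3.2831/(1+0.0957)^4 + 4.1629/(1+0.0957)^5 + 5.2786/(1+0.0957)^6 + 96.7279/(1+0.0957)^6 = 69.0018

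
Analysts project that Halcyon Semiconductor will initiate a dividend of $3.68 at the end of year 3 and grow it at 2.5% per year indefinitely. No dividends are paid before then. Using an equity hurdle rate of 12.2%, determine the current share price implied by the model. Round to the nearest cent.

$30.14

Deferred-dividend DDM. At t=2 the remaining stream is a growing perpetuity with first payment D_3 = 3.68.
V_2 = D_3/(r−g) = 3.68/(0.122−0.025) = 37.9381
P₀ = V_2/(1+r)^2 = 37.9381/(1+0.122)^2 = 30.1363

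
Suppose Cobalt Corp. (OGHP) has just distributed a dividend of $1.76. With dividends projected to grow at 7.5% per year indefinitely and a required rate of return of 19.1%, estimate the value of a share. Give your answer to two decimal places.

Gordon growth model: P₀ = D₁/(r − g). D₁ = 1.76 × (1 + 0.075) = 1.8920.
P₀ = 1.8920 / (0.191 − 0.075) = 1.8920 / 0.116 = 16.3103

$16.31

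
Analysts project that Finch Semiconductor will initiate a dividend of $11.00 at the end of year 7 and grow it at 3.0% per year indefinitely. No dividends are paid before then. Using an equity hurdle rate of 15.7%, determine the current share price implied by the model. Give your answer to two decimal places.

$36.11

Deferred-dividend DDM. At t=6 the remaining stream is a growing perpetuity with first payment D_7 = 11.00.
V_6 = D_7/(r−g) = 11.00/(0.157−0.03) = 86.6142
P₀ = V_6/(1+r)^6 = 86.6142/(1+0.157)^6 = 36.1068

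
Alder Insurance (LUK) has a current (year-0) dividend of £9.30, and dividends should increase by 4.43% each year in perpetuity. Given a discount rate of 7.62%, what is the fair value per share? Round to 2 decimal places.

Gordon growth model: P₀ = D₁/(r − g). D₁ = 9.30 × (1 + 0.0443) = 9.7120.
P₀ = 9.7120 / (0.0762 − 0.0443) = 9.7120 / 0.0319 = 304.4511

£304.45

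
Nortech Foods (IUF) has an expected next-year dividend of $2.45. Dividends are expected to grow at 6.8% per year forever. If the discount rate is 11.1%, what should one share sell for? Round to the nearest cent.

$56.98

Gordon growth model: P₀ = D₁/(r − g), with D₁ = 2.45 given directly.
P₀ = 2.4500 / (0.111 − 0.068) = 2.4500 / 0.043 = 56.9767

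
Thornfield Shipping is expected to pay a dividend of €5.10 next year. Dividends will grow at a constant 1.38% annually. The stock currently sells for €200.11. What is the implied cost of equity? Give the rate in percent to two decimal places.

3.93%

Rearranging the constant-growth DDM: r = D₁/P₀ + g.
r = 5.1000 / 200.11 + 0.0138 = 0.02549 + 0.0138 = 0.03929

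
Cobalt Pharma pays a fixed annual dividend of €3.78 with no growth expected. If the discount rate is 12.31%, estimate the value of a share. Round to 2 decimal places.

Zero-growth DDM (perpetuity): P₀ = D/r = 3.78 / 0.1231 = 30.7067

€30.71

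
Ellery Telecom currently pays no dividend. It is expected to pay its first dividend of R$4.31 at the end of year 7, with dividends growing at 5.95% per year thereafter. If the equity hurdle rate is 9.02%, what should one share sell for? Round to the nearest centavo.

Deferred-dividend DDM. At t=6 the remaining stream is a growing perpetuity with first payment D_7 = 4.31.
V_6 = D_7/(r−g) = 4.31/(0.0902−0.0595) = 140.3909
P₀ = V_6/(1+r)^6 = 140.3909/(1+0.0902)^6 = 83.6184

R$83.62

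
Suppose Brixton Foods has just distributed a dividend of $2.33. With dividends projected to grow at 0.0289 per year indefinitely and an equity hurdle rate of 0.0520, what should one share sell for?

Gordon growth model: P₀ = D₁/(r − g). D₁ = 2.33 × (1 + 0.0289) = 2.3973.
P₀ = 2.3973 / (0.052 − 0.0289) = 2.3973 / 0.0231 = 103.7808

$103.78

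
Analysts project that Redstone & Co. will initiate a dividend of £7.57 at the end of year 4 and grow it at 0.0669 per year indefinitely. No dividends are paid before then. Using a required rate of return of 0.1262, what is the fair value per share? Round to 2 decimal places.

£89.37

Deferred-dividend DDM. At t=3 the remaining stream is a growing perpetuity with first payment D_4 = 7.57.
V_3 = D_4/(r−g) = 7.57/(0.1262−0.0669) = 127.6560
P₀ = V_3/(1+r)^3 = 127.6560/(1+0.1262)^3 = 89.3706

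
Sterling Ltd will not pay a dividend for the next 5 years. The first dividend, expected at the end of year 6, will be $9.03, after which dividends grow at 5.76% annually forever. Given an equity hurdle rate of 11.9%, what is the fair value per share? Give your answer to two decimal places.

Deferred-dividend DDM. At t=5 the remaining stream is a growing perpetuity with first payment D_6 = 9.03.
V_5 = D_6/(r−g) = 9.03/(0.119−0.0576) = 147.0684
P₀ = V_5/(1+r)^5 = 147.0684/(1+0.119)^5 = 83.8241

$83.82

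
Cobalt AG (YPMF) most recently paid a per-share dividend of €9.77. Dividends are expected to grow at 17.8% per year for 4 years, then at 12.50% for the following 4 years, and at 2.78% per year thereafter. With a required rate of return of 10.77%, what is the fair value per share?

€268.68

Three-stage DDM. Project D₁…D_8; terminal Gordon value at t=8 with g = 0.0278; discount at r = 0.1077.
D_1 = 11.5091
D_2 = 13.5577
D_3 = 15.9709
D_4 = 18.8138
D_5 = 21.1655
D_6 = 23.8112
D_7 = 26.7876
D_8 = 30.1360
TV_8 = 30.9738/(0.1077−0.0278) = 387.6570
P₀ = Σ Dₜ/(1+r)ᵗ + TV_8/(1+r)^8 = 268.6842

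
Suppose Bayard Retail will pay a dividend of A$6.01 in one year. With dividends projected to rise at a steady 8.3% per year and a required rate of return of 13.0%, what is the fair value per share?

A$127.87

Gordon growth model: P₀ = D₁/(r − g), with D₁ = 6.01 given directly.
P₀ = 6.0100 / (0.13 − 0.083) = 6.0100 / 0.047 = 127.8723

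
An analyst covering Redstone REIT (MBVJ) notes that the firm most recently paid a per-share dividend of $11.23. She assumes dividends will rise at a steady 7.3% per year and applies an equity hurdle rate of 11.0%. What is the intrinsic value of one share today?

Gordon growth model: P₀ = D₁/(r − g). D₁ = 11.23 × (1 + 0.073) = 12.0498.
P₀ = 12.0498 / (0.11 − 0.073) = 12.0498 / 0.037 = 325.6700

$325.67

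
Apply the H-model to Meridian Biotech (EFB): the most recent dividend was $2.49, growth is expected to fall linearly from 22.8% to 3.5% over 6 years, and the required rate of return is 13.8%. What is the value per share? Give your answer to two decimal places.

H-model: P₀ = D₀[(1+g_L) + H(g_S−g_L)]/(r−g_L), with H = 6/2 = 3.
P₀ = 2.49 × [(1+0.035) + 3×(0.228−0.035)] / (0.138−0.035)
   = 2.49 × 1.6140 / 0.103 = 39.0181

$39.02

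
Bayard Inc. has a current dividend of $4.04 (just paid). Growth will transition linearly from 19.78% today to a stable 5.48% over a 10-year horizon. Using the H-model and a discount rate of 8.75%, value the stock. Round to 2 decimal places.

H-model: P₀ = D₀[(1+g_L) + H(g_S−g_L)]/(r−g_L), with H = 10/2 = 5.
P₀ = 4.04 × [(1+0.0548) + 5×(0.1978−0.0548)] / (0.0875−0.0548)
   = 4.04 × 1.7698 / 0.0327 = 218.6542

$218.65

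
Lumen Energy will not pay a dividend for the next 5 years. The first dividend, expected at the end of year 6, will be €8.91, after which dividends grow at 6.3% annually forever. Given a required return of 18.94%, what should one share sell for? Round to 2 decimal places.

€29.61

Deferred-dividend DDM. At t=5 the remaining stream is a growing perpetuity with first payment D_6 = 8.91.
V_5 = D_6/(r−g) = 8.91/(0.1894−0.063) = 70.4905
P₀ = V_5/(1+r)^5 = 70.4905/(1+0.1894)^5 = 29.6136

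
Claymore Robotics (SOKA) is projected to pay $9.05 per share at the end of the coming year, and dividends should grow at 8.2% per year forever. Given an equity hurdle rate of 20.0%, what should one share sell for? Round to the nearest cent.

$76.69

Gordon growth model: P₀ = D₁/(r − g), with D₁ = 9.05 given directly.
P₀ = 9.0500 / (0.2 − 0.082) = 9.0500 / 0.118 = 76.6949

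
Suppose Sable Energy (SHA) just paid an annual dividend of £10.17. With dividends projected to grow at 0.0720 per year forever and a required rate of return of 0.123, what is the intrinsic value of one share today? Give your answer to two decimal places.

Gordon growth model: P₀ = D₁/(r − g). D₁ = 10.17 × (1 + 0.072) = 10.9022.
P₀ = 10.9022 / (0.123 − 0.072) = 10.9022 / 0.051 = 213.7694

£213.77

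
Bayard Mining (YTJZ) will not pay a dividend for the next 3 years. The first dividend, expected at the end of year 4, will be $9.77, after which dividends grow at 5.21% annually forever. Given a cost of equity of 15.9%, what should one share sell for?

$58.70

Deferred-dividend DDM. At t=3 the remaining stream is a growing perpetuity with first payment D_4 = 9.77.
V_3 = D_4/(r−g) = 9.77/(0.159−0.0521) = 91.3938
P₀ = V_3/(1+r)^3 = 91.3938/(1+0.159)^3 = 58.7038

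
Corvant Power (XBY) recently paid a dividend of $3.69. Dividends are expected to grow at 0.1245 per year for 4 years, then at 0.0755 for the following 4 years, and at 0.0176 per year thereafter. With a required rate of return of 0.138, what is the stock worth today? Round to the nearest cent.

Three-stage DDM. Project D₁…D_8; terminal Gordon value at t=8 with g = 0.0176; discount at r = 0.138.
D_1 = 4.1494
D_2 = 4.6660
D_3 = 5.2469
D_4 = 5.9002
D_5 = 6.3456
D_6 = 6.8247
D_7 = 7.3400
D_8 = 7.8942
TV_8 = 8.0331/(0.138−0.0176) = 66.7201
P₀ = Σ Dₜ/(1+r)ᵗ + TV_8/(1+r)^8 = 50.2907

$50.29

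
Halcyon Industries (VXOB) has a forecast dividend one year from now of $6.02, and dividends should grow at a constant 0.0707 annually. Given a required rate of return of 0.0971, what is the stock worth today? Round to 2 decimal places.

Gordon growth model: P₀ = D₁/(r − g), with D₁ = 6.02 given directly.
P₀ = 6.0200 / (0.0971 − 0.0707) = 6.0200 / 0.0264 = 228.0303

$228.03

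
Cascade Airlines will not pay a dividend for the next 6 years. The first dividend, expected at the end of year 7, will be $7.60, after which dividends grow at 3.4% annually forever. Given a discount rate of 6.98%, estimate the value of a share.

Deferred-dividend DDM. At t=6 the remaining stream is a growing perpetuity with first payment D_7 = 7.60.
V_6 = D_7/(r−g) = 7.60/(0.0698−0.034) = 212.2905
P₀ = V_6/(1+r)^6 = 212.2905/(1+0.0698)^6 = 141.6169

$141.62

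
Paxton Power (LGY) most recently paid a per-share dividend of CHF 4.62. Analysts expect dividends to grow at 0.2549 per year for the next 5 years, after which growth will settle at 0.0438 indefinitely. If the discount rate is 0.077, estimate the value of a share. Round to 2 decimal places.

Two-stage DDM. Project D₁…D_5 at 0.2549, terminal growth 0.0438, discount at r = 0.077.
D_1 = 5.7976
D_2 = 7.2755
D_3 = 9.1300
D_4 = 11.4572
D_5 = 14.3776
Terminal value at t=5: TV = D_6/(r−g) = 15.0074/(0.077−0.0438) = 452.0295
P₀ = 5.7976/(1+0.077)^1 + 7.2755/(1+0.077)^2 + 9.1300/(1+0.077)^3 + 11.4572/(1+0.077)^4 + 14.3776/(1+0.077)^5 + 452.0295/(1+0.077)^5 = 349.3540

CHF 349.35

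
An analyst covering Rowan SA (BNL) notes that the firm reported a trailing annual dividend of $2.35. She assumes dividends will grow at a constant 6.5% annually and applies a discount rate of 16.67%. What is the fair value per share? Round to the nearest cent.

$24.61

Gordon growth model: P₀ = D₁/(r − g). D₁ = 2.35 × (1 + 0.065) = 2.5027.
P₀ = 2.5027 / (0.1667 − 0.065) = 2.5027 / 0.1017 = 24.6091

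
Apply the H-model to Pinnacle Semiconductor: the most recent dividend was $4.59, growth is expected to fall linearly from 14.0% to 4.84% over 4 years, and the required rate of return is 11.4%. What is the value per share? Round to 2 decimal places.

$86.17

H-model: P₀ = D₀[(1+g_L) + H(g_S−g_L)]/(r−g_L), with H = 4/2 = 2.
P₀ = 4.59 × [(1+0.0484) + 2×(0.14−0.0484)] / (0.114−0.0484)
   = 4.59 × 1.2316 / 0.0656 = 86.1745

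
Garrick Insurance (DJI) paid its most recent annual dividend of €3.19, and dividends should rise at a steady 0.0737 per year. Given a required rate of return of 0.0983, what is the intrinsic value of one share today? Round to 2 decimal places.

€139.23

Gordon growth model: P₀ = D₁/(r − g). D₁ = 3.19 × (1 + 0.0737) = 3.4251.
P₀ = 3.4251 / (0.0983 − 0.0737) = 3.4251 / 0.0246 = 139.2318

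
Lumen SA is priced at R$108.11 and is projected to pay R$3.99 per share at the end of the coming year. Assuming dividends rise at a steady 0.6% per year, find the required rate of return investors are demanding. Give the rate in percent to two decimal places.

Rearranging the constant-growth DDM: r = D₁/P₀ + g.
r = 3.9900 / 108.11 + 0.006 = 0.03691 + 0.006 = 0.04291

4.29%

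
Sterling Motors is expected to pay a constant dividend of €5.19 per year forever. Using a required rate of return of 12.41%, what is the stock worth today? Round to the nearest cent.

Zero-growth DDM (perpetuity): P₀ = D/r = 5.19 / 0.1241 = 41.8211

€41.82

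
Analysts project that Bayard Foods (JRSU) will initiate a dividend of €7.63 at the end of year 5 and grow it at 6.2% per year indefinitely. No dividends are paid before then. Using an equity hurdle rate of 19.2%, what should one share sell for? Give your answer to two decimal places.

€29.07

Deferred-dividend DDM. At t=4 the remaining stream is a growing perpetuity with first payment D_5 = 7.63.
V_4 = D_5/(r−g) = 7.63/(0.192−0.062) = 58.6923
P₀ = V_4/(1+r)^4 = 58.6923/(1+0.192)^4 = 29.0721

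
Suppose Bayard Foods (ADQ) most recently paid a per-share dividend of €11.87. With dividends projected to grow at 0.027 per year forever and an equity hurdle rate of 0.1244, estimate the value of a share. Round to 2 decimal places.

Gordon growth model: P₀ = D₁/(r − g). D₁ = 11.87 × (1 + 0.027) = 12.1905.
P₀ = 12.1905 / (0.1244 − 0.027) = 12.1905 / 0.0974 = 125.1590

€125.16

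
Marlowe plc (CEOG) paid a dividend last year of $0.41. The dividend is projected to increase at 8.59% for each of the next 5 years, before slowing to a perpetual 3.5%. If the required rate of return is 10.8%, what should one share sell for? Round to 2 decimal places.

Two-stage DDM. Project D₁…D_5 at 0.0859, terminal growth 0.035, discount at r = 0.108.
D_1 = 0.4452
D_2 = 0.4835
D_3 = 0.5250
D_4 = 0.5701
D_5 = 0.6191
Terminal value at t=5: TV = D_6/(r−g) = 0.6407/(0.108−0.035) = 8.7771
P₀ = 0.4452/(1+0.108)^1 + 0.4835/(1+0.108)^2 + 0.5250/(1+0.108)^3 + 0.5701/(1+0.108)^4 + 0.6191/(1+0.108)^5 + 8.7771/(1+0.108)^5 = 7.1865

$7.19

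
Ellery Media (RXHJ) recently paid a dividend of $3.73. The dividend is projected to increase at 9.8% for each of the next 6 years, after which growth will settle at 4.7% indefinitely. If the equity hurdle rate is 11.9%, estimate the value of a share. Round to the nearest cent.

$69.37

Two-stage DDM. Project D₁…D_6 at 0.098, terminal growth 0.047, discount at r = 0.119.
D_1 = 4.0955
D_2 = 4.4969
D_3 = 4.9376
D_4 = 5.4215
D_5 = 5.9528
D_6 = 6.5362
Terminal value at t=6: TV = D_7/(r−g) = 6.8434/(0.119−0.047) = 95.0467
P₀ = 4.0955/(1+0.119)^1 + 4.4969/(1+0.119)^2 + 4.9376/(1+0.119)^3 + 5.4215/(1+0.119)^4 + 5.9528/(1+0.119)^5 + 6.5362/(1+0.119)^6 + 95.0467/(1+0.119)^6 = 69.3675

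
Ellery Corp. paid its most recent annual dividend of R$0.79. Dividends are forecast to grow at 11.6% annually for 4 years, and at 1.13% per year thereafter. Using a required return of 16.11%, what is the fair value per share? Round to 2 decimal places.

Two-stage DDM. Project D₁…D_4 at 0.116, terminal growth 0.0113, discount at r = 0.1611.
D_1 = 0.8816
D_2 = 0.9839
D_3 = 1.0980
D_4 = 1.2254
Terminal value at t=4: TV = D_5/(r−g) = 1.2393/(0.1611−0.0113) = 8.2728
P₀ = 0.8816/(1+0.1611)^1 + 0.9839/(1+0.1611)^2 + 1.0980/(1+0.1611)^3 + 1.2254/(1+0.1611)^4 + 8.2728/(1+0.1611)^4 = 7.4165

R$7.42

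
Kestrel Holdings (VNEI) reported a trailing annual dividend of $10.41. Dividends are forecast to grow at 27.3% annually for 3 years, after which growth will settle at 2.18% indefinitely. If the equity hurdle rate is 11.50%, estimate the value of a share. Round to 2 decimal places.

Two-stage DDM. Project D₁…D_3 at 0.273, terminal growth 0.0218, discount at r = 0.115.
D_1 = 13.2519
D_2 = 16.8697
D_3 = 21.4751
Terminal value at t=3: TV = D_4/(r−g) = 21.9433/(0.115−0.0218) = 235.4431
P₀ = 13.2519/(1+0.115)^1 + 16.8697/(1+0.115)^2 + 21.4751/(1+0.115)^3 + 235.4431/(1+0.115)^3 = 210.7949

$210.79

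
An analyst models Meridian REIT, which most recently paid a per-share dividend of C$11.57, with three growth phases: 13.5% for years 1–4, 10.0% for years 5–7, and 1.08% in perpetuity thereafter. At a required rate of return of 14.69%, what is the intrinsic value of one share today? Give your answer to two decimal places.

C$148.45

Three-stage DDM. Project D₁…D_7; terminal Gordon value at t=7 with g = 0.0108; discount at r = 0.1469.
D_1 = 13.1319
D_2 = 14.9048
D_3 = 16.9169
D_4 = 19.2007
D_5 = 21.1208
D_6 = 23.2328
D_7 = 25.5561
TV_7 = 25.8321/(0.1469−0.0108) = 189.8025
P₀ = Σ Dₜ/(1+r)ᵗ + TV_7/(1+r)^7 = 148.4491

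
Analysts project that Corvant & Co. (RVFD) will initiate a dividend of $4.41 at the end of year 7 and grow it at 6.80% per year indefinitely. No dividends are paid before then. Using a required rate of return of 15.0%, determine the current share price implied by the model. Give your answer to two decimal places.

$23.25

Deferred-dividend DDM. At t=6 the remaining stream is a growing perpetuity with first payment D_7 = 4.41.
V_6 = D_7/(r−g) = 4.41/(0.15−0.068) = 53.7805
P₀ = V_6/(1+r)^6 = 53.7805/(1+0.15)^6 = 23.2508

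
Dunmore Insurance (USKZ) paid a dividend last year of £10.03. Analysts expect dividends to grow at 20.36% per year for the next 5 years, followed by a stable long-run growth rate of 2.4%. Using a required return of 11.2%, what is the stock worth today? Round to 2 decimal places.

£237.37

Two-stage DDM. Project D₁…D_5 at 0.2036, terminal growth 0.024, discount at r = 0.112.
D_1 = 12.0721
D_2 = 14.5300
D_3 = 17.4883
D_4 = 21.0489
D_5 = 25.3345
Terminal value at t=5: TV = D_6/(r−g) = 25.9425/(0.112−0.024) = 294.8011
P₀ = 12.0721/(1+0.112)^1 + 14.5300/(1+0.112)^2 + 17.4883/(1+0.112)^3 + 21.0489/(1+0.112)^4 + 25.3345/(1+0.112)^5 + 294.8011/(1+0.112)^5 = 237.3737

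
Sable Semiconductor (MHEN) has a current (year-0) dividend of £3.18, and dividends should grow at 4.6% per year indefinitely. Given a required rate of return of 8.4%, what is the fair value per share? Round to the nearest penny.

Gordon growth model: P₀ = D₁/(r − g). D₁ = 3.18 × (1 + 0.046) = 3.3263.
P₀ = 3.3263 / (0.084 − 0.046) = 3.3263 / 0.038 = 87.5337

£87.53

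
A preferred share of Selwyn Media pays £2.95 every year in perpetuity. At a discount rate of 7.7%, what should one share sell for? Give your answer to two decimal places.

£38.31

Zero-growth DDM (perpetuity): P₀ = D/r = 2.95 / 0.077 = 38.3117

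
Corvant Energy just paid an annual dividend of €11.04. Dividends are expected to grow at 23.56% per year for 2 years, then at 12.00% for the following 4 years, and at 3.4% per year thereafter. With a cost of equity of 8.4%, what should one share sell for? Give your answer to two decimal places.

Three-stage DDM. Project D₁…D_6; terminal Gordon value at t=6 with g = 0.034; discount at r = 0.084.
D_1 = 13.6410
D_2 = 16.8548
D_3 = 18.8774
D_4 = 21.1427
D_5 = 23.6798
D_6 = 26.5214
TV_6 = 27.4232/(0.084−0.034) = 548.4632
P₀ = Σ Dₜ/(1+r)ᵗ + TV_6/(1+r)^6 = 427.2707

€427.27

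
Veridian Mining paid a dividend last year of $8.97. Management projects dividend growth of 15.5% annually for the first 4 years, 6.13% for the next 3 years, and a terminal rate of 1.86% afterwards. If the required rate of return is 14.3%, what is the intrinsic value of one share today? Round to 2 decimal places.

$122.37

Three-stage DDM. Project D₁…D_7; terminal Gordon value at t=7 with g = 0.0186; discount at r = 0.143.
D_1 = 10.3604
D_2 = 11.9662
D_3 = 13.8210
D_4 = 15.9632
D_5 = 16.9418
D_6 = 17.9803
D_7 = 19.0825
TV_7 = 19.4374/(0.143−0.0186) = 156.2493
P₀ = Σ Dₜ/(1+r)ᵗ + TV_7/(1+r)^7 = 122.3711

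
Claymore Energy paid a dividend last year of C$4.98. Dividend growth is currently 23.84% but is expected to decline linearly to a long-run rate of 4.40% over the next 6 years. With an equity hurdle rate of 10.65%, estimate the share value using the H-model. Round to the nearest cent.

H-model: P₀ = D₀[(1+g_L) + H(g_S−g_L)]/(r−g_L), with H = 6/2 = 3.
P₀ = 4.98 × [(1+0.044) + 3×(0.2384−0.044)] / (0.1065−0.044)
   = 4.98 × 1.6272 / 0.0625 = 129.6553

C$129.66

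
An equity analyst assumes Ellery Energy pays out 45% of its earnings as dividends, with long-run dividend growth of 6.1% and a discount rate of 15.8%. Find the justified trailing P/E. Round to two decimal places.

Justified trailing P/E = b(1+g)/(r−g) = 0.45×(1+0.061)/(0.158−0.061) = 4.9222

4.92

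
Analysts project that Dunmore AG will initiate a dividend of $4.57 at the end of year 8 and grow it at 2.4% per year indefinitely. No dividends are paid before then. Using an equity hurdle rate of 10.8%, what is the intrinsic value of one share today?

Deferred-dividend DDM. At t=7 the remaining stream is a growing perpetuity with first payment D_8 = 4.57.
V_7 = D_8/(r−g) = 4.57/(0.108−0.024) = 54.4048
P₀ = V_7/(1+r)^7 = 54.4048/(1+0.108)^7 = 26.5374

$26.54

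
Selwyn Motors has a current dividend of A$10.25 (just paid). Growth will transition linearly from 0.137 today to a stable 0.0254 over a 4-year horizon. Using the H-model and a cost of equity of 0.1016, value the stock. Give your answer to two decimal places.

H-model: P₀ = D₀[(1+g_L) + H(g_S−g_L)]/(r−g_L), with H = 4/2 = 2.
P₀ = 10.25 × [(1+0.0254) + 2×(0.137−0.0254)] / (0.1016−0.0254)
   = 10.25 × 1.2486 / 0.0762 = 167.9547

A$167.95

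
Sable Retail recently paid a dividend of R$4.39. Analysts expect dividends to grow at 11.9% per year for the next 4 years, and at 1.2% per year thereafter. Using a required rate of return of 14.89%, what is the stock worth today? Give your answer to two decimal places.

R$45.65

Two-stage DDM. Project D₁…D_4 at 0.119, terminal growth 0.012, discount at r = 0.1489.
D_1 = 4.9124
D_2 = 5.4970
D_3 = 6.1511
D_4 = 6.8831
Terminal value at t=4: TV = D_5/(r−g) = 6.9657/(0.1489−0.012) = 50.8817
P₀ = 4.9124/(1+0.1489)^1 + 5.4970/(1+0.1489)^2 + 6.1511/(1+0.1489)^3 + 6.8831/(1+0.1489)^4 + 50.8817/(1+0.1489)^4 = 45.6502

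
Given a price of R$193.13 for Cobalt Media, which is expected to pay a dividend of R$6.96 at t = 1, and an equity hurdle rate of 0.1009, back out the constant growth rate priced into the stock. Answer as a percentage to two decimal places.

From P₀ = D₁/(r − g), the implied growth is g = r − D₁/P₀.
g = 0.1009 − 6.96/193.13 = 0.1009 − 0.03604 = 0.06486

6.49%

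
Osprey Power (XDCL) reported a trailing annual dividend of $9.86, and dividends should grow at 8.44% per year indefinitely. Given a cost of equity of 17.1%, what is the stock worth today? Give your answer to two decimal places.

Gordon growth model: P₀ = D₁/(r − g). D₁ = 9.86 × (1 + 0.0844) = 10.6922.
P₀ = 10.6922 / (0.171 − 0.0844) = 10.6922 / 0.0866 = 123.4663

$123.47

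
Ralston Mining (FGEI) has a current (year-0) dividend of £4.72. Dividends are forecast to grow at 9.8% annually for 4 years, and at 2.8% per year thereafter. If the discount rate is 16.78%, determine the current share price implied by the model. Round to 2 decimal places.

£43.35

Two-stage DDM. Project D₁…D_4 at 0.098, terminal growth 0.028, discount at r = 0.1678.
D_1 = 5.1826
D_2 = 5.6905
D_3 = 6.2481
D_4 = 6.8604
Terminal value at t=4: TV = D_5/(r−g) = 7.0525/(0.1678−0.028) = 50.4472
P₀ = 5.1826/(1+0.1678)^1 + 5.6905/(1+0.1678)^2 + 6.2481/(1+0.1678)^3 + 6.8604/(1+0.1678)^4 + 50.4472/(1+0.1678)^4 = 43.3471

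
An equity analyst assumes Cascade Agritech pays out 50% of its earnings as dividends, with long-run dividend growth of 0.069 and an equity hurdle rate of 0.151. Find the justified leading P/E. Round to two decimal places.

6.10

Justified leading P/E = b/(r−g) = 0.50/(0.151−0.069) = 6.0976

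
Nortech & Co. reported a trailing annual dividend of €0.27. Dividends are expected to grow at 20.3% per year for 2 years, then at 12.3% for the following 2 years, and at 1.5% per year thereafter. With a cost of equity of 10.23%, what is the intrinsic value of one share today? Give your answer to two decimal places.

€5.16

Three-stage DDM. Project D₁…D_4; terminal Gordon value at t=4 with g = 0.015; discount at r = 0.1023.
D_1 = 0.3248
D_2 = 0.3907
D_3 = 0.4388
D_4 = 0.4928
TV_4 = 0.5002/(0.1023−0.015) = 5.7294
P₀ = Σ Dₜ/(1+r)ᵗ + TV_4/(1+r)^4 = 5.1583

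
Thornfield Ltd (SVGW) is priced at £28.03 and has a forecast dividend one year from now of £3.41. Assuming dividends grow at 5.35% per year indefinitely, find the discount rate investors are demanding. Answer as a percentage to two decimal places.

Rearranging the constant-growth DDM: r = D₁/P₀ + g.
r = 3.4100 / 28.03 + 0.0535 = 0.12166 + 0.0535 = 0.17516

17.52%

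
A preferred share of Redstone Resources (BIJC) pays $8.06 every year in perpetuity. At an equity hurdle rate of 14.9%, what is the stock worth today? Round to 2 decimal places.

Zero-growth DDM (perpetuity): P₀ = D/r = 8.06 / 0.149 = 54.0940

$54.09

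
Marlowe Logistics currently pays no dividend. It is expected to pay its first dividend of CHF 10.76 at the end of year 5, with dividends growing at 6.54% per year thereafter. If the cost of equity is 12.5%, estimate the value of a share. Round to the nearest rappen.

Deferred-dividend DDM. At t=4 the remaining stream is a growing perpetuity with first payment D_5 = 10.76.
V_4 = D_5/(r−g) = 10.76/(0.125−0.0654) = 180.5369
P₀ = V_4/(1+r)^4 = 180.5369/(1+0.125)^4 = 112.7083

CHF 112.71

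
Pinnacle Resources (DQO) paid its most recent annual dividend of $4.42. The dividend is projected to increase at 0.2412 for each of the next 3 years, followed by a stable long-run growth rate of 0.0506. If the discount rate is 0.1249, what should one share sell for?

Two-stage DDM. Project D₁…D_3 at 0.2412, terminal growth 0.0506, discount at r = 0.1249.
D_1 = 5.4861
D_2 = 6.8094
D_3 = 8.4518
Terminal value at t=3: TV = D_4/(r−g) = 8.8794/(0.1249−0.0506) = 119.5078
P₀ = 5.4861/(1+0.1249)^1 + 6.8094/(1+0.1249)^2 + 8.4518/(1+0.1249)^3 + 119.5078/(1+0.1249)^3 = 100.1522

$100.15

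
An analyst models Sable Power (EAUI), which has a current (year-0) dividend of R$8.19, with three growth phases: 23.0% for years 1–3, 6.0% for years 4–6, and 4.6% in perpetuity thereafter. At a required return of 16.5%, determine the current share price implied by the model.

R$115.24

Three-stage DDM. Project D₁…D_6; terminal Gordon value at t=6 with g = 0.046; discount at r = 0.165.
D_1 = 10.0737
D_2 = 12.3907
D_3 = 15.2405
D_4 = 16.1549
D_5 = 17.1242
D_6 = 18.1517
TV_6 = 18.9867/(0.165−0.046) = 159.5517
P₀ = Σ Dₜ/(1+r)ᵗ + TV_6/(1+r)^6 = 115.2436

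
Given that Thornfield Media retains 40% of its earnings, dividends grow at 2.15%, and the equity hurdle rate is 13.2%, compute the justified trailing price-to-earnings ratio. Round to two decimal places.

Payout ratio b = 1 − 0.40 = 0.60.
Justified trailing P/E = b(1+g)/(r−g) = 0.60×(1+0.0215)/(0.132−0.0215) = 5.5466

5.55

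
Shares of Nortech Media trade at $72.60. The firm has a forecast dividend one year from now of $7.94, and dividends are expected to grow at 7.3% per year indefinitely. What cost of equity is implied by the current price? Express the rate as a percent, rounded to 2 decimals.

Rearranging the constant-growth DDM: r = D₁/P₀ + g.
r = 7.9400 / 72.60 + 0.073 = 0.10937 + 0.073 = 0.18237

18.24%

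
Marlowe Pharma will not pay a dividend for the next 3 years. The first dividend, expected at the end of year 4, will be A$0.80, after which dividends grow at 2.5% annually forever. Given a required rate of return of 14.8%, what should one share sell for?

A$4.30

Deferred-dividend DDM. At t=3 the remaining stream is a growing perpetuity with first payment D_4 = 0.80.
V_3 = D_4/(r−g) = 0.80/(0.148−0.025) = 6.5041
P₀ = V_3/(1+r)^3 = 6.5041/(1+0.148)^3 = 4.2989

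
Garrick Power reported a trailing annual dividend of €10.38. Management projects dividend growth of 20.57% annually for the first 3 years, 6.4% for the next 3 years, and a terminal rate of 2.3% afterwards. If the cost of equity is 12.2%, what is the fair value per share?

Three-stage DDM. Project D₁…D_6; terminal Gordon value at t=6 with g = 0.023; discount at r = 0.122.
D_1 = 12.5152
D_2 = 15.0895
D_3 = 18.1935
D_4 = 19.3578
D_5 = 20.5967
D_6 = 21.9149
TV_6 = 22.4190/(0.122−0.023) = 226.4542
P₀ = Σ Dₜ/(1+r)ᵗ + TV_6/(1+r)^6 = 184.3112

€184.31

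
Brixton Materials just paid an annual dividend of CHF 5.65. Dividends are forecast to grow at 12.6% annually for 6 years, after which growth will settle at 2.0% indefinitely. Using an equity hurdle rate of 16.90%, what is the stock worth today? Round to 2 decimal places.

Two-stage DDM. Project D₁…D_6 at 0.126, terminal growth 0.02, discount at r = 0.169.
D_1 = 6.3619
D_2 = 7.1635
D_3 = 8.0661
D_4 = 9.0824
D_5 = 10.2268
D_6 = 11.5154
Terminal value at t=6: TV = D_7/(r−g) = 11.7457/(0.169−0.02) = 78.8302
P₀ = 6.3619/(1+0.169)^1 + 7.1635/(1+0.169)^2 + 8.0661/(1+0.169)^3 + 9.0824/(1+0.169)^4 + 10.2268/(1+0.169)^5 + 11.5154/(1+0.169)^6 + 78.8302/(1+0.169)^6 = 60.6827

CHF 60.68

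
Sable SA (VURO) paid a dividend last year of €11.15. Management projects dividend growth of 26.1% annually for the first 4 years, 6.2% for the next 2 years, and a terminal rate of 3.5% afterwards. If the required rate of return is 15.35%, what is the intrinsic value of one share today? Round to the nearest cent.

Three-stage DDM. Project D₁…D_6; terminal Gordon value at t=6 with g = 0.035; discount at r = 0.1535.
D_1 = 14.0602
D_2 = 17.7298
D_3 = 22.3573
D_4 = 28.1926
D_5 = 29.9405
D_6 = 31.7969
TV_6 = 32.9098/(0.1535−0.035) = 277.7194
P₀ = Σ Dₜ/(1+r)ᵗ + TV_6/(1+r)^6 = 202.0616

€202.06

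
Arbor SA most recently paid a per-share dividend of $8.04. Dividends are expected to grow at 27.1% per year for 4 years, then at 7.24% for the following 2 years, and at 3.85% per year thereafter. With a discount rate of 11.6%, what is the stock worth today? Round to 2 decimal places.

Three-stage DDM. Project D₁…D_6; terminal Gordon value at t=6 with g = 0.0385; discount at r = 0.116.
D_1 = 10.2188
D_2 = 12.9881
D_3 = 16.5079
D_4 = 20.9816
D_5 = 22.5006
D_6 = 24.1297
TV_6 = 25.0587/(0.116−0.0385) = 323.3379
P₀ = Σ Dₜ/(1+r)ᵗ + TV_6/(1+r)^6 = 237.8440

$237.84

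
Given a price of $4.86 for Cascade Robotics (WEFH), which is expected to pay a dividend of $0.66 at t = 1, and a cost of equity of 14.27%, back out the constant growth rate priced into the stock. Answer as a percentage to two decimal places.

From P₀ = D₁/(r − g), the implied growth is g = r − D₁/P₀.
g = 0.1427 − 0.66/4.86 = 0.1427 − 0.13580 = 0.00690

0.69%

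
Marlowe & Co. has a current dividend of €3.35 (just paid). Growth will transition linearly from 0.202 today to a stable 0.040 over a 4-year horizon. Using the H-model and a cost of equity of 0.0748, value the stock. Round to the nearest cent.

H-model: P₀ = D₀[(1+g_L) + H(g_S−g_L)]/(r−g_L), with H = 4/2 = 2.
P₀ = 3.35 × [(1+0.04) + 2×(0.202−0.04)] / (0.0748−0.04)
   = 3.35 × 1.3640 / 0.0348 = 131.3046

€131.30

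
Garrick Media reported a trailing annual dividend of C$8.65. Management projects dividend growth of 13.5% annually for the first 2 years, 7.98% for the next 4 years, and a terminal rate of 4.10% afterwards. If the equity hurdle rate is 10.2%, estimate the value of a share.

Three-stage DDM. Project D₁…D_6; terminal Gordon value at t=6 with g = 0.041; discount at r = 0.102.
D_1 = 9.8178
D_2 = 11.1431
D_3 = 12.0324
D_4 = 12.9926
D_5 = 14.0294
D_6 = 15.1489
TV_6 = 15.7700/(0.102−0.041) = 258.5247
P₀ = Σ Dₜ/(1+r)ᵗ + TV_6/(1+r)^6 = 197.3250

C$197.33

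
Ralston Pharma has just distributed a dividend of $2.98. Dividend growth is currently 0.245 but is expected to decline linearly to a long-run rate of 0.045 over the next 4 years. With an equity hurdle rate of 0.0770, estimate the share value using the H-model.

$134.57

H-model: P₀ = D₀[(1+g_L) + H(g_S−g_L)]/(r−g_L), with H = 4/2 = 2.
P₀ = 2.98 × [(1+0.045) + 2×(0.245−0.045)] / (0.077−0.045)
   = 2.98 × 1.4450 / 0.032 = 134.5656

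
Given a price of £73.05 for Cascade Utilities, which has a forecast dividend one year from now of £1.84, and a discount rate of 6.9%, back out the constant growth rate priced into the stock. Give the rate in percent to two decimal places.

4.38%

From P₀ = D₁/(r − g), the implied growth is g = r − D₁/P₀.
g = 0.069 − 1.84/73.05 = 0.069 − 0.02519 = 0.04381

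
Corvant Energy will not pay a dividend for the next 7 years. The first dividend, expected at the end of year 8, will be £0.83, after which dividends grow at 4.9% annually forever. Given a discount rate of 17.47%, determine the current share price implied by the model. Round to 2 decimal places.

Deferred-dividend DDM. At t=7 the remaining stream is a growing perpetuity with first payment D_8 = 0.83.
V_7 = D_8/(r−g) = 0.83/(0.1747−0.049) = 6.6030
P₀ = V_7/(1+r)^7 = 6.6030/(1+0.1747)^7 = 2.1392

£2.14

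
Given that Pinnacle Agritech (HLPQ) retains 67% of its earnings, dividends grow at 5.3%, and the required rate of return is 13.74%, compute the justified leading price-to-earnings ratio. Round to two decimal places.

3.91

Payout ratio b = 1 − 0.67 = 0.33.
Justified leading P/E = b/(r−g) = 0.33/(0.1374−0.053) = 3.9100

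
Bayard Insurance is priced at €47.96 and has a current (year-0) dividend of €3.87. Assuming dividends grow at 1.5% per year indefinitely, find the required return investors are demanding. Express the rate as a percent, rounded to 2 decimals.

Rearranging the constant-growth DDM: r = D₁/P₀ + g.
D₁ = 3.87 × (1 + 0.015) = 3.9280.
r = 3.9280 / 47.96 + 0.015 = 0.08190 + 0.015 = 0.09690

9.69%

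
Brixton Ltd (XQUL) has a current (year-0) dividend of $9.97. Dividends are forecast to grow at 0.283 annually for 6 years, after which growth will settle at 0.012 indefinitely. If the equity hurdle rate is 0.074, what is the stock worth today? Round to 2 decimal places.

$589.62

Two-stage DDM. Project D₁…D_6 at 0.283, terminal growth 0.012, discount at r = 0.074.
D_1 = 12.7915
D_2 = 16.4115
D_3 = 21.0560
D_4 = 27.0148
D_5 = 34.6600
D_6 = 44.4688
Terminal value at t=6: TV = D_7/(r−g) = 45.0024/(0.074−0.012) = 725.8451
P₀ = 12.7915/(1+0.074)^1 + 16.4115/(1+0.074)^2 + 21.0560/(1+0.074)^3 + 27.0148/(1+0.074)^4 + 34.6600/(1+0.074)^5 + 44.4688/(1+0.074)^6 + 725.8451/(1+0.074)^6 = 589.6228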